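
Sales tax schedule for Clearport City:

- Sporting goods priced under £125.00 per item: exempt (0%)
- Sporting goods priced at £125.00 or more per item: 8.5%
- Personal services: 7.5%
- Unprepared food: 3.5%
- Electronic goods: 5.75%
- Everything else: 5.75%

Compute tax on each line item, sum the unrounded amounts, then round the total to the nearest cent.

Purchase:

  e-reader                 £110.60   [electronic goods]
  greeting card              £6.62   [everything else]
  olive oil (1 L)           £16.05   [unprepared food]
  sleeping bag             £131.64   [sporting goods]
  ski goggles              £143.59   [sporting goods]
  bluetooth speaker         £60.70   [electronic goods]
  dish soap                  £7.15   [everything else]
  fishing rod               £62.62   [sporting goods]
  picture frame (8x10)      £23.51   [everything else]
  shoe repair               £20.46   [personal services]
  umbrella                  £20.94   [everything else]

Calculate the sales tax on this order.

£38.69

E-reader £110.60: electronic goods → 5.75% → £6.3595
Greeting card £6.62: everything else → 5.75% → £0.38065
Olive oil (1 L) £16.05: unprepared food → 3.5% → £0.56175
Sleeping bag £131.64: sporting goods, £125.00 or more → 8.5% → £11.1894
Ski goggles £143.59: sporting goods, £125.00 or more → 8.5% → £12.20515
Bluetooth speaker £60.70: electronic goods → 5.75% → £3.49025
Dish soap £7.15: everything else → 5.75% → £0.411125
Fishing rod £62.62: sporting goods, under £125.00 → 0% → £0.00
Picture frame (8x10) £23.51: everything else → 5.75% → £1.351825
Shoe repair £20.46: personal services → 7.5% → £1.5345
Umbrella £20.94: everything else → 5.75% → £1.20405
Unrounded tax sum = £38.6882 → £38.69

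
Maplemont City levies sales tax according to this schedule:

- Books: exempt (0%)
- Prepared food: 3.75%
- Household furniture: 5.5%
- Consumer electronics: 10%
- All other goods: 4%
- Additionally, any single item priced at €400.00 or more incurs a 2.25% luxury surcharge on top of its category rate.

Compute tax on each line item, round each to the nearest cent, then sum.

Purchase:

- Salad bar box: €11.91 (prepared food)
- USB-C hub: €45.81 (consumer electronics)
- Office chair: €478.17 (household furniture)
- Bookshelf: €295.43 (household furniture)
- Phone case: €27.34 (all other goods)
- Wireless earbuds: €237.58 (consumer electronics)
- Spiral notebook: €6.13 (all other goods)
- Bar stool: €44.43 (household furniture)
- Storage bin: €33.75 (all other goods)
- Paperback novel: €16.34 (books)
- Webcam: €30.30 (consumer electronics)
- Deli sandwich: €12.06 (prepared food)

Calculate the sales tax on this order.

€90.71

Salad bar box €11.91: prepared food → 3.75% → €0.45
USB-C hub €45.81: consumer electronics → 10% → €4.58
Office chair €478.17: household furniture → 5.5% + 2.25% surcharge = 7.75% → €37.06
Bookshelf €295.43: household furniture → 5.5% → €16.25
Phone case €27.34: all other goods → 4% → €1.09
Wireless earbuds €237.58: consumer electronics → 10% → €23.76
Spiral notebook €6.13: all other goods → 4% → €0.25
Bar stool €44.43: household furniture → 5.5% → €2.44
Storage bin €33.75: all other goods → 4% → €1.35
Paperback novel €16.34: books → 0% → €0.00
Webcam €30.30: consumer electronics → 10% → €3.03
Deli sandwich €12.06: prepared food → 3.75% → €0.45
Total tax = €0.45 + €4.58 + €37.06 + €16.25 + €1.09 + €23.76 + €0.25 + €2.44 + €1.35 + €3.03 + €0.45 = €90.71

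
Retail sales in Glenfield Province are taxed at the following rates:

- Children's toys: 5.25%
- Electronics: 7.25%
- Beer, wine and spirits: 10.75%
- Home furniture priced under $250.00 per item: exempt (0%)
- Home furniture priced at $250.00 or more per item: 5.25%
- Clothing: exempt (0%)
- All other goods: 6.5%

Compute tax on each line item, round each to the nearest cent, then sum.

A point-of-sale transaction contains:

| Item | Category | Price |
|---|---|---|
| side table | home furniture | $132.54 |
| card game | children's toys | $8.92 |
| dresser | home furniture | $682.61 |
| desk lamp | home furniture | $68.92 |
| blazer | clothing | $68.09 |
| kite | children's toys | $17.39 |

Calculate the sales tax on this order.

Side table $132.54: home furniture, under $250.00 → 0% → $0.00
Card game $8.92: children's toys → 5.25% → $0.47
Dresser $682.61: home furniture, $250.00 or more → 5.25% → $35.84
Desk lamp $68.92: home furniture, under $250.00 → 0% → $0.00
Blazer $68.09: clothing → 0% → $0.00
Kite $17.39: children's toys → 5.25% → $0.91
Total tax = $0.47 + $35.84 + $0.91 = $37.22

$37.22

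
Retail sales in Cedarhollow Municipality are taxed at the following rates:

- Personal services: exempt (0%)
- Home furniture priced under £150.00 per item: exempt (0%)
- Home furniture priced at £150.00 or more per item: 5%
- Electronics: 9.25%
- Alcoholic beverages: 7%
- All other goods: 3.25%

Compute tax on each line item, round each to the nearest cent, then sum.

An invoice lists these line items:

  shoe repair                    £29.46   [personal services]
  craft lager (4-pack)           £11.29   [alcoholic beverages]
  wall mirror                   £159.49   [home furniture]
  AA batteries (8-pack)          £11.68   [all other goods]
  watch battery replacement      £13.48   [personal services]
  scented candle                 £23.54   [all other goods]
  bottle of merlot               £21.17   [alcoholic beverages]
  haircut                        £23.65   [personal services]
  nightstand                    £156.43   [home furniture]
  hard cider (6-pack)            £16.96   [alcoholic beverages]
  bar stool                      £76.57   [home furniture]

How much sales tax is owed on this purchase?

Shoe repair £29.46: personal services → 0% → £0.00
Craft lager (4-pack) £11.29: alcoholic beverages → 7% → £0.79
Wall mirror £159.49: home furniture, £150.00 or more → 5% → £7.97
AA batteries (8-pack) £11.68: all other goods → 3.25% → £0.38
Watch battery replacement £13.48: personal services → 0% → £0.00
Scented candle £23.54: all other goods → 3.25% → £0.77
Bottle of merlot £21.17: alcoholic beverages → 7% → £1.48
Haircut £23.65: personal services → 0% → £0.00
Nightstand £156.43: home furniture, £150.00 or more → 5% → £7.82
Hard cider (6-pack) £16.96: alcoholic beverages → 7% → £1.19
Bar stool £76.57: home furniture, under £150.00 → 0% → £0.00
Total tax = £0.79 + £7.97 + £0.38 + £0.77 + £1.48 + £7.82 + £1.19 = £20.40

£20.40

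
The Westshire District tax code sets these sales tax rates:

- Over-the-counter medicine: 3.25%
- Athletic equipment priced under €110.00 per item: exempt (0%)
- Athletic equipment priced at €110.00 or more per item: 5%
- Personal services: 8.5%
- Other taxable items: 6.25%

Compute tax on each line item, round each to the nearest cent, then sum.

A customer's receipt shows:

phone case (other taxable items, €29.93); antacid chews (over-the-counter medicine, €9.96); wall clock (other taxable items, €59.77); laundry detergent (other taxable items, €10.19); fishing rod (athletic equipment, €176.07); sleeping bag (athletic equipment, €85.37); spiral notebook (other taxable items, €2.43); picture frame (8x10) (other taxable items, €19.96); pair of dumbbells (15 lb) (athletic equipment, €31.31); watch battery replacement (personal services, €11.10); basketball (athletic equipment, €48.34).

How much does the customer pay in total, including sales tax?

Phone case €29.93: other taxable items → 6.25% → €1.87
Antacid chews €9.96: over-the-counter medicine → 3.25% → €0.32
Wall clock €59.77: other taxable items → 6.25% → €3.74
Laundry detergent €10.19: other taxable items → 6.25% → €0.64
Fishing rod €176.07: athletic equipment, €110.00 or more → 5% → €8.80
Sleeping bag €85.37: athletic equipment, under €110.00 → 0% → €0.00
Spiral notebook €2.43: other taxable items → 6.25% → €0.15
Picture frame (8x10) €19.96: other taxable items → 6.25% → €1.25
Pair of dumbbells (15 lb) €31.31: athletic equipment, under €110.00 → 0% → €0.00
Watch battery replacement €11.10: personal services → 8.5% → €0.94
Basketball €48.34: athletic equipment, under €110.00 → 0% → €0.00
Subtotal = €484.43; tax = €17.71; total due = €502.14

€502.14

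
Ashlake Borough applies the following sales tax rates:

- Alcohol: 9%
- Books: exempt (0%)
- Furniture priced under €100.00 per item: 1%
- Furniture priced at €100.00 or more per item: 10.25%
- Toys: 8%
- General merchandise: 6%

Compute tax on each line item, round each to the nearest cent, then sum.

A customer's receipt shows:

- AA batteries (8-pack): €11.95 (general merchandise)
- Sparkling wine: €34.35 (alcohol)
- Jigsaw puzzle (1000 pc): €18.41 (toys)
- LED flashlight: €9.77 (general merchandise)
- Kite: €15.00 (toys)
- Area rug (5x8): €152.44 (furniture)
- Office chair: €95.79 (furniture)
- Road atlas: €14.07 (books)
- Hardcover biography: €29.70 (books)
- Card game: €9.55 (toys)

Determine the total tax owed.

AA batteries (8-pack) €11.95: general merchandise → 6% → €0.72
Sparkling wine €34.35: alcohol → 9% → €3.09
Jigsaw puzzle (1000 pc) €18.41: toys → 8% → €1.47
LED flashlight €9.77: general merchandise → 6% → €0.59
Kite €15.00: toys → 8% → €1.20
Area rug (5x8) €152.44: furniture, €100.00 or more → 10.25% → €15.63
Office chair €95.79: furniture, under €100.00 → 1% → €0.96
Road atlas €14.07: books → 0% → €0.00
Hardcover biography €29.70: books → 0% → €0.00
Card game €9.55: toys → 8% → €0.76
Total tax = €0.72 + €3.09 + €1.47 + €0.59 + €1.20 + €15.63 + €0.96 + €0.76 = €24.42

€24.42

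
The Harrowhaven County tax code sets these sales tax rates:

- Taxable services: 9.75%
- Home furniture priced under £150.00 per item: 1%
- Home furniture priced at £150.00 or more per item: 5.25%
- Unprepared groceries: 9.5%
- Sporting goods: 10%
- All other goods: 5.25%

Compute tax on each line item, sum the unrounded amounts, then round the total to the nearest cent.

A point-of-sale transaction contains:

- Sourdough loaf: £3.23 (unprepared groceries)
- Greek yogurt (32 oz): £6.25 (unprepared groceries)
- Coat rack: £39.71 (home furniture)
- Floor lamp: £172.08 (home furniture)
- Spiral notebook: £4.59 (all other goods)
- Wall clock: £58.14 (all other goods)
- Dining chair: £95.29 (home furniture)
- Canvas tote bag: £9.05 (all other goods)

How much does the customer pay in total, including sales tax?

Sourdough loaf £3.23: unprepared groceries → 9.5% → £0.30685
Greek yogurt (32 oz) £6.25: unprepared groceries → 9.5% → £0.59375
Coat rack £39.71: home furniture, under £150.00 → 1% → £0.3971
Floor lamp £172.08: home furniture, £150.00 or more → 5.25% → £9.0342
Spiral notebook £4.59: all other goods → 5.25% → £0.240975
Wall clock £58.14: all other goods → 5.25% → £3.05235
Dining chair £95.29: home furniture, under £150.00 → 1% → £0.9529
Canvas tote bag £9.05: all other goods → 5.25% → £0.475125
Subtotal = £388.34; unrounded tax = £15.05325 → £15.05; total due = £403.39

£403.39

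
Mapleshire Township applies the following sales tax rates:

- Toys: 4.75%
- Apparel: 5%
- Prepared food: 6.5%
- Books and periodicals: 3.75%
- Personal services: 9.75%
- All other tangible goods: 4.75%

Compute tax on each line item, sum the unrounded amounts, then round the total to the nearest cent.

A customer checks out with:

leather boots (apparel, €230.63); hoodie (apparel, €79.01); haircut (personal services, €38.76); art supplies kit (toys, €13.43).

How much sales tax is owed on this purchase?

Leather boots €230.63: apparel → 5% → €11.5315
Hoodie €79.01: apparel → 5% → €3.9505
Haircut €38.76: personal services → 9.75% → €3.7791
Art supplies kit €13.43: toys → 4.75% → €0.637925
Unrounded tax sum = €19.899025 → €19.90

€19.90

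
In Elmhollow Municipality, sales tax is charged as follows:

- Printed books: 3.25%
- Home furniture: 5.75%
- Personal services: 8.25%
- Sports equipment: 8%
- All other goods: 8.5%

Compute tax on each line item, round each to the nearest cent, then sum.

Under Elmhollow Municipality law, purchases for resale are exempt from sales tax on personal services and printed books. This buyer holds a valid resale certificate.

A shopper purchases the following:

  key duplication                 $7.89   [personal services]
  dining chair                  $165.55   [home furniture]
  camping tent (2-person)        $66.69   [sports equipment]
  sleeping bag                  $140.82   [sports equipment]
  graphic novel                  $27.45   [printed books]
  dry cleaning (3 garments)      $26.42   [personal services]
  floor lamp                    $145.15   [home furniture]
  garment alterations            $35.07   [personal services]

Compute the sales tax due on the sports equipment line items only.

Camping tent (2-person) $66.69: sports equipment → 8% → $5.34
Sleeping bag $140.82: sports equipment → 8% → $11.27
Tax on sports equipment = $5.34 + $11.27 = $16.61

$16.61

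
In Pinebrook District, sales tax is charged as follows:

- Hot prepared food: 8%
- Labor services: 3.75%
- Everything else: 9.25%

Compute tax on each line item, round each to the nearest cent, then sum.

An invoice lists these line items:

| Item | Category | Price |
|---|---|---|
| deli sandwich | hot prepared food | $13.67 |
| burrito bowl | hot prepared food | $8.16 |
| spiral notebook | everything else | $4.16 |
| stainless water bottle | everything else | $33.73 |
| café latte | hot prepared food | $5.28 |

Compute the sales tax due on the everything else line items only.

$3.50

Spiral notebook $4.16: everything else → 9.25% → $0.38
Stainless water bottle $33.73: everything else → 9.25% → $3.12
Tax on everything else = $0.38 + $3.12 = $3.50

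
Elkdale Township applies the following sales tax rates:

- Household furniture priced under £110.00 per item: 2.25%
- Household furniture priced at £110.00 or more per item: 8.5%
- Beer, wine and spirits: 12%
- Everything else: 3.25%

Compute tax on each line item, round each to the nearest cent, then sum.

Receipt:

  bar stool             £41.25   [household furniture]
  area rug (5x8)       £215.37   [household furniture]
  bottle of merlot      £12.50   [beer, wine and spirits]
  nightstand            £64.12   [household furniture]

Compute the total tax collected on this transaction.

Bar stool £41.25: household furniture, under £110.00 → 2.25% → £0.93
Area rug (5x8) £215.37: household furniture, £110.00 or more → 8.5% → £18.31
Bottle of merlot £12.50: beer, wine and spirits → 12% → £1.50
Nightstand £64.12: household furniture, under £110.00 → 2.25% → £1.44
Total tax = £0.93 + £18.31 + £1.50 + £1.44 = £22.18

£22.18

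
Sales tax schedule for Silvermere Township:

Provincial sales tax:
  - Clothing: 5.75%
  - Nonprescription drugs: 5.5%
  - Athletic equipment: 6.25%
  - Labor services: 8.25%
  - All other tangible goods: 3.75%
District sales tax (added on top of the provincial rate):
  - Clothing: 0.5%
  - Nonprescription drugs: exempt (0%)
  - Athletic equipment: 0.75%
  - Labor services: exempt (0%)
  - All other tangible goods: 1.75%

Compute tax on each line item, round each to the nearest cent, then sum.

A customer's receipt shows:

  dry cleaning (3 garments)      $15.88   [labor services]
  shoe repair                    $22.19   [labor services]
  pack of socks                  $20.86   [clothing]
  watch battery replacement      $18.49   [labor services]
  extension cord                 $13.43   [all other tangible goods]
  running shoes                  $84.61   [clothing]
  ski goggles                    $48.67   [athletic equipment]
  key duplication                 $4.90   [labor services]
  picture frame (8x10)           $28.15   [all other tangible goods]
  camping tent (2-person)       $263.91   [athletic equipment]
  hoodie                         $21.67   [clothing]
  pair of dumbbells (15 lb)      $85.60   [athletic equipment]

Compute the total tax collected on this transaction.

Dry cleaning (3 garments) $15.88: labor services → 8.25% + 0% district = 8.25% → $1.31
Shoe repair $22.19: labor services → 8.25% + 0% district = 8.25% → $1.83
Pack of socks $20.86: clothing → 5.75% + 0.5% district = 6.25% → $1.30
Watch battery replacement $18.49: labor services → 8.25% + 0% district = 8.25% → $1.53
Extension cord $13.43: all other tangible goods → 3.75% + 1.75% district = 5.5% → $0.74
Running shoes $84.61: clothing → 5.75% + 0.5% district = 6.25% → $5.29
Ski goggles $48.67: athletic equipment → 6.25% + 0.75% district = 7% → $3.41
Key duplication $4.90: labor services → 8.25% + 0% district = 8.25% → $0.40
Picture frame (8x10) $28.15: all other tangible goods → 3.75% + 1.75% district = 5.5% → $1.55
Camping tent (2-person) $263.91: athletic equipment → 6.25% + 0.75% district = 7% → $18.47
Hoodie $21.67: clothing → 5.75% + 0.5% district = 6.25% → $1.35
Pair of dumbbells (15 lb) $85.60: athletic equipment → 6.25% + 0.75% district = 7% → $5.99
Total tax = $1.31 + $1.83 + $1.30 + $1.53 + $0.74 + $5.29 + $3.41 + $0.40 + $1.55 + $18.47 + $1.35 + $5.99 = $43.17

$43.17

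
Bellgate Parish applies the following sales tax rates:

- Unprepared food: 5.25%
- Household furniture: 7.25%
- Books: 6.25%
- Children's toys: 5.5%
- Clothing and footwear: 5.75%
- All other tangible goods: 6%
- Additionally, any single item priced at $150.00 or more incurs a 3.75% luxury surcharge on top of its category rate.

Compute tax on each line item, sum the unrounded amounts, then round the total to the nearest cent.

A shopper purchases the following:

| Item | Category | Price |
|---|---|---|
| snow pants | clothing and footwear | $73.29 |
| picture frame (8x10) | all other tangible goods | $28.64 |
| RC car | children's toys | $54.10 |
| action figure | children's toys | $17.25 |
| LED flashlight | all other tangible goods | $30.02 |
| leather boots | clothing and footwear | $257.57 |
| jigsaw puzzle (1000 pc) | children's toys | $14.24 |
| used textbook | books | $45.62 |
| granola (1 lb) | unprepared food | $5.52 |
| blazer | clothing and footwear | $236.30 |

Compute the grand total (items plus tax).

$825.05

Snow pants $73.29: clothing and footwear → 5.75% → $4.214175
Picture frame (8x10) $28.64: all other tangible goods → 6% → $1.7184
RC car $54.10: children's toys → 5.5% → $2.9755
Action figure $17.25: children's toys → 5.5% → $0.94875
LED flashlight $30.02: all other tangible goods → 6% → $1.8012
Leather boots $257.57: clothing and footwear → 5.75% + 3.75% surcharge = 9.5% → $24.46915
Jigsaw puzzle (1000 pc) $14.24: children's toys → 5.5% → $0.7832
Used textbook $45.62: books → 6.25% → $2.85125
Granola (1 lb) $5.52: unprepared food → 5.25% → $0.2898
Blazer $236.30: clothing and footwear → 5.75% + 3.75% surcharge = 9.5% → $22.4485
Subtotal = $762.55; unrounded tax = $62.499925 → $62.50; total due = $825.05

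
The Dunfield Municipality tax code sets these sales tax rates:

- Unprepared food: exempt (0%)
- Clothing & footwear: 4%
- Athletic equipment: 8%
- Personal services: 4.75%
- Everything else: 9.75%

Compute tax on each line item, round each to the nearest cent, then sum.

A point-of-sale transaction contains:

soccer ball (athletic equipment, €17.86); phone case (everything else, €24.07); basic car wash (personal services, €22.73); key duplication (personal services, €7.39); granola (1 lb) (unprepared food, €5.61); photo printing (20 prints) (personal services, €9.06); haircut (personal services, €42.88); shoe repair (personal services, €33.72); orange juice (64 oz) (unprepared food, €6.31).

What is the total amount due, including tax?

€178.91

Soccer ball €17.86: athletic equipment → 8% → €1.43
Phone case €24.07: everything else → 9.75% → €2.35
Basic car wash €22.73: personal services → 4.75% → €1.08
Key duplication €7.39: personal services → 4.75% → €0.35
Granola (1 lb) €5.61: unprepared food → 0% → €0.00
Photo printing (20 prints) €9.06: personal services → 4.75% → €0.43
Haircut €42.88: personal services → 4.75% → €2.04
Shoe repair €33.72: personal services → 4.75% → €1.60
Orange juice (64 oz) €6.31: unprepared food → 0% → €0.00
Subtotal = €169.63; tax = €9.28; total due = €178.91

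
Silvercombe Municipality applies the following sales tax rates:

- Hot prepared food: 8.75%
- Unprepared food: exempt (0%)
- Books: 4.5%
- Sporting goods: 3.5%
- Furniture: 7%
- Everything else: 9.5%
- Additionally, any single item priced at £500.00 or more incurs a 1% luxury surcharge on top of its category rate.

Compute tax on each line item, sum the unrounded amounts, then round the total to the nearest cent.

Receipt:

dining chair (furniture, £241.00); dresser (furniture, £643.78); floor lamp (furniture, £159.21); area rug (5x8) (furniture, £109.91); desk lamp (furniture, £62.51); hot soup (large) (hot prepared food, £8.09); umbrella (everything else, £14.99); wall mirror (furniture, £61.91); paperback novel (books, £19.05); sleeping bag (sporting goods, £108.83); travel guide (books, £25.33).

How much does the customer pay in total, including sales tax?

£1558.47

Dining chair £241.00: furniture → 7% → £16.87
Dresser £643.78: furniture → 7% + 1% surcharge = 8% → £51.5024
Floor lamp £159.21: furniture → 7% → £11.1447
Area rug (5x8) £109.91: furniture → 7% → £7.6937
Desk lamp £62.51: furniture → 7% → £4.3757
Hot soup (large) £8.09: hot prepared food → 8.75% → £0.707875
Umbrella £14.99: everything else → 9.5% → £1.42405
Wall mirror £61.91: furniture → 7% → £4.3337
Paperback novel £19.05: books → 4.5% → £0.85725
Sleeping bag £108.83: sporting goods → 3.5% → £3.80905
Travel guide £25.33: books → 4.5% → £1.13985
Subtotal = £1454.61; unrounded tax = £103.858275 → £103.86; total due = £1558.47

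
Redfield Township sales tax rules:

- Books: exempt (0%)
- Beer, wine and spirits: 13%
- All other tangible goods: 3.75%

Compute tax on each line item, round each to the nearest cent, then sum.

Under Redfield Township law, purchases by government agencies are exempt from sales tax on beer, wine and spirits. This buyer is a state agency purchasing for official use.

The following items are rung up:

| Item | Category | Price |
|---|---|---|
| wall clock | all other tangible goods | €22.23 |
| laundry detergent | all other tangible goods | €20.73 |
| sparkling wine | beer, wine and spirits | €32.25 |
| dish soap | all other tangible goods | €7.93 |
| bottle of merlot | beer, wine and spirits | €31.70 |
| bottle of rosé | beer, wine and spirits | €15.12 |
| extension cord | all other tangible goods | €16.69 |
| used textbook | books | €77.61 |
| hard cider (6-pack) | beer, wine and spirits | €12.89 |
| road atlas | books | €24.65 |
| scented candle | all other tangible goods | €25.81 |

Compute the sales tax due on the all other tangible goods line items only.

€3.51

Wall clock €22.23: all other tangible goods → 3.75% → €0.83
Laundry detergent €20.73: all other tangible goods → 3.75% → €0.78
Dish soap €7.93: all other tangible goods → 3.75% → €0.30
Extension cord €16.69: all other tangible goods → 3.75% → €0.63
Scented candle €25.81: all other tangible goods → 3.75% → €0.97
Tax on all other tangible goods = €0.83 + €0.78 + €0.30 + €0.63 + €0.97 = €3.51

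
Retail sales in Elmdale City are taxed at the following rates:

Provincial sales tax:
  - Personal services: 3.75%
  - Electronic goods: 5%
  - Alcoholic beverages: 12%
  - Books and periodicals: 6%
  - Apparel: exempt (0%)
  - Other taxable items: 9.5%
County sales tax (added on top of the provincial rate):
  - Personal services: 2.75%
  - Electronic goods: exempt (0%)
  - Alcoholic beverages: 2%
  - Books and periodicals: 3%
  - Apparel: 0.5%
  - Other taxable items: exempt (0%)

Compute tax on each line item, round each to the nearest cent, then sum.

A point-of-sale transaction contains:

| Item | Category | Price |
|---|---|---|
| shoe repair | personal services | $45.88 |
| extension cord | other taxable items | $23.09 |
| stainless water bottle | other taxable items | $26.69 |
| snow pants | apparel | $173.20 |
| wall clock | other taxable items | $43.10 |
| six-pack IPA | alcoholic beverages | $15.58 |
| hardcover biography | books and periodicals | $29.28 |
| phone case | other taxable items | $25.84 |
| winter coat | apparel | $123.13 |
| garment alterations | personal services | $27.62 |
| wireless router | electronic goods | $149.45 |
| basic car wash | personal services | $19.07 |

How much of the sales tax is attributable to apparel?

Snow pants $173.20: apparel → 0% + 0.5% county = 0.5% → $0.87
Winter coat $123.13: apparel → 0% + 0.5% county = 0.5% → $0.62
Tax on apparel = $0.87 + $0.62 = $1.49

$1.49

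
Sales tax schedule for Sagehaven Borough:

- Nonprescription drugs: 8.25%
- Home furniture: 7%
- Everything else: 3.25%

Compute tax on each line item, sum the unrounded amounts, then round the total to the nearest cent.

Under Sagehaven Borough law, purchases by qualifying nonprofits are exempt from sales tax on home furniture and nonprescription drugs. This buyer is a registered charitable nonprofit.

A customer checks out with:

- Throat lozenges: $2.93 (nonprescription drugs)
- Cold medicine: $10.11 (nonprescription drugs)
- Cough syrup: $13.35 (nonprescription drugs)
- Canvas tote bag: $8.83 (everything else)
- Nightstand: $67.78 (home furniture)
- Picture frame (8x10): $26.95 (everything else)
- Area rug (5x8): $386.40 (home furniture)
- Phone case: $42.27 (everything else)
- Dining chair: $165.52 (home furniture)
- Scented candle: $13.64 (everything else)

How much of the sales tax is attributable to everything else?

$2.98

Canvas tote bag $8.83: everything else → 3.25% → $0.286975
Picture frame (8x10) $26.95: everything else → 3.25% → $0.875875
Phone case $42.27: everything else → 3.25% → $1.373775
Scented candle $13.64: everything else → 3.25% → $0.4433
Tax on everything else: unrounded sum = $2.979925 → $2.98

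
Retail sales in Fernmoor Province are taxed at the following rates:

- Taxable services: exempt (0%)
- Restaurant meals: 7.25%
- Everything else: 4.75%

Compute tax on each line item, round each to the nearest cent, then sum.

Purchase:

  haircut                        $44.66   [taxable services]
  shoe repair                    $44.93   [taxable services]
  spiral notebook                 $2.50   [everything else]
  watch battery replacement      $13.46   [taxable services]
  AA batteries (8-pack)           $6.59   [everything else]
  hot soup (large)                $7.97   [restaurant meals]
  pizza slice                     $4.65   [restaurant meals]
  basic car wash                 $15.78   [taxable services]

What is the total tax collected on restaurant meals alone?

$0.92

Hot soup (large) $7.97: restaurant meals → 7.25% → $0.58
Pizza slice $4.65: restaurant meals → 7.25% → $0.34
Tax on restaurant meals = $0.58 + $0.34 = $0.92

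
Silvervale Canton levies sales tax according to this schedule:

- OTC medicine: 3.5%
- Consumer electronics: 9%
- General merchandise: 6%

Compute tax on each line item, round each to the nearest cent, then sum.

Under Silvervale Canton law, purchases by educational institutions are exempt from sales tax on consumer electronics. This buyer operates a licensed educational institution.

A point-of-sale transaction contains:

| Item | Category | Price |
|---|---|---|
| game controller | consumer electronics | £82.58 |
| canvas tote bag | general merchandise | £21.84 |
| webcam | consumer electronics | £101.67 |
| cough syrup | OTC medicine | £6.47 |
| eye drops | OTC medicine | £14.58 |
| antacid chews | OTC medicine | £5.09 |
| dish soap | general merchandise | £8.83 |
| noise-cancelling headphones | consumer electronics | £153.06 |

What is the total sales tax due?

Game controller £82.58: consumer electronics, buyer-exempt → 0% → £0.00
Canvas tote bag £21.84: general merchandise → 6% → £1.31
Webcam £101.67: consumer electronics, buyer-exempt → 0% → £0.00
Cough syrup £6.47: OTC medicine → 3.5% → £0.23
Eye drops £14.58: OTC medicine → 3.5% → £0.51
Antacid chews £5.09: OTC medicine → 3.5% → £0.18
Dish soap £8.83: general merchandise → 6% → £0.53
Noise-cancelling headphones £153.06: consumer electronics, buyer-exempt → 0% → £0.00
Total tax = £1.31 + £0.23 + £0.51 + £0.18 + £0.53 = £2.76

£2.76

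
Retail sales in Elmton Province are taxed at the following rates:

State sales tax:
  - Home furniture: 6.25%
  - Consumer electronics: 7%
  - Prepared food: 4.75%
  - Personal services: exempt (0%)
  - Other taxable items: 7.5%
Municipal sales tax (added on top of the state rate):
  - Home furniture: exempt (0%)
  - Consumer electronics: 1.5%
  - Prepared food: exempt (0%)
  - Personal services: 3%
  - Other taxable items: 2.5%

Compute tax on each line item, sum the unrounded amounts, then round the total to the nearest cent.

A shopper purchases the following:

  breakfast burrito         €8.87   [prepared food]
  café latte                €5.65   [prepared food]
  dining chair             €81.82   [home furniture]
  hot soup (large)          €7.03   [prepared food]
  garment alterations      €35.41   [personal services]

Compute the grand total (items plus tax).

€145.98

Breakfast burrito €8.87: prepared food → 4.75% + 0% municipal = 4.75% → €0.421325
Café latte €5.65: prepared food → 4.75% + 0% municipal = 4.75% → €0.268375
Dining chair €81.82: home furniture → 6.25% + 0% municipal = 6.25% → €5.11375
Hot soup (large) €7.03: prepared food → 4.75% + 0% municipal = 4.75% → €0.333925
Garment alterations €35.41: personal services → 0% + 3% municipal = 3% → €1.0623
Subtotal = €138.78; unrounded tax = €7.199675 → €7.20; total due = €145.98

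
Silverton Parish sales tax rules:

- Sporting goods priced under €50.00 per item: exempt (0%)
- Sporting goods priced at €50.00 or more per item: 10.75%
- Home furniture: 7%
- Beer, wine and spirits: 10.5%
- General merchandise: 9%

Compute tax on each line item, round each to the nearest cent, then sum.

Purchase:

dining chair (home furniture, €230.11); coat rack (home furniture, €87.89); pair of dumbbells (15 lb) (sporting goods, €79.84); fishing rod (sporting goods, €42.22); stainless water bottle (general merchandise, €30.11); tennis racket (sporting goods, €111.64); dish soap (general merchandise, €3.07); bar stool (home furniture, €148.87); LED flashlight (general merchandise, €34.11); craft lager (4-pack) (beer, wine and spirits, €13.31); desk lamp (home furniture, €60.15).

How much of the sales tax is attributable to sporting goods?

€20.58

Pair of dumbbells (15 lb) €79.84: sporting goods, €50.00 or more → 10.75% → €8.58
Fishing rod €42.22: sporting goods, under €50.00 → 0% → €0.00
Tennis racket €111.64: sporting goods, €50.00 or more → 10.75% → €12.00
Tax on sporting goods = €8.58 + €0.00 + €12.00 = €20.58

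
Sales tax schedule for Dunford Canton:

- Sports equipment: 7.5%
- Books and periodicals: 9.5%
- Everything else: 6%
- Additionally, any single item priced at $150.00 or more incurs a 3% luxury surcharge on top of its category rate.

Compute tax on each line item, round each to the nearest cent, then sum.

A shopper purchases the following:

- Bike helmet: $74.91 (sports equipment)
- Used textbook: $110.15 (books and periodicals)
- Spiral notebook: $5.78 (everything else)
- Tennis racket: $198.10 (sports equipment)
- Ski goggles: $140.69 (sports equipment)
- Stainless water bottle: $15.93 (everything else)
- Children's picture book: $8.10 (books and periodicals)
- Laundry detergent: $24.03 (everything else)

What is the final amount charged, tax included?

$628.64

Bike helmet $74.91: sports equipment → 7.5% → $5.62
Used textbook $110.15: books and periodicals → 9.5% → $10.46
Spiral notebook $5.78: everything else → 6% → $0.35
Tennis racket $198.10: sports equipment → 7.5% + 3% surcharge = 10.5% → $20.80
Ski goggles $140.69: sports equipment → 7.5% → $10.55
Stainless water bottle $15.93: everything else → 6% → $0.96
Children's picture book $8.10: books and periodicals → 9.5% → $0.77
Laundry detergent $24.03: everything else → 6% → $1.44
Subtotal = $577.69; tax = $50.95; total due = $628.64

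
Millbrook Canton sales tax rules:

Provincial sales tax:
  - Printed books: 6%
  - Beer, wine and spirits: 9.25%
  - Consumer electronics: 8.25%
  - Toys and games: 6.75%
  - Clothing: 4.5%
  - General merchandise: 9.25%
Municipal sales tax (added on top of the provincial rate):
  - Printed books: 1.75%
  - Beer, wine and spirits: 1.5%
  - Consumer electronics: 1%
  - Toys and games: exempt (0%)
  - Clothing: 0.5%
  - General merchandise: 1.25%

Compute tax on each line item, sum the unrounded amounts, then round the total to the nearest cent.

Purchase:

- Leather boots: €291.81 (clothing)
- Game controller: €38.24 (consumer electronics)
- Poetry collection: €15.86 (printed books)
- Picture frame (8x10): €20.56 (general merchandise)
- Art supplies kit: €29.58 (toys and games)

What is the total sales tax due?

€23.51

Leather boots €291.81: clothing → 4.5% + 0.5% municipal = 5% → €14.5905
Game controller €38.24: consumer electronics → 8.25% + 1% municipal = 9.25% → €3.5372
Poetry collection €15.86: printed books → 6% + 1.75% municipal = 7.75% → €1.22915
Picture frame (8x10) €20.56: general merchandise → 9.25% + 1.25% municipal = 10.5% → €2.1588
Art supplies kit €29.58: toys and games → 6.75% + 0% municipal = 6.75% → €1.99665
Unrounded tax sum = €23.5123 → €23.51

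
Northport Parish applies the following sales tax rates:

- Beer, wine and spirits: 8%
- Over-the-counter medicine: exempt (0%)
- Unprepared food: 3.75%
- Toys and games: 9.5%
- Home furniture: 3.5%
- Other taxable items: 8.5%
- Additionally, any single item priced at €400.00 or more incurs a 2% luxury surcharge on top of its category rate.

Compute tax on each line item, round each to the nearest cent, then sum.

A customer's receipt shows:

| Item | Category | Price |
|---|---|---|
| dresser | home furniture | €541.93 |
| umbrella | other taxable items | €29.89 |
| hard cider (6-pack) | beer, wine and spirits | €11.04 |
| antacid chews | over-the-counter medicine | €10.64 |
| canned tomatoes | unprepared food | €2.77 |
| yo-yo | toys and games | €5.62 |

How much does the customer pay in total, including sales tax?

€635.75

Dresser €541.93: home furniture → 3.5% + 2% surcharge = 5.5% → €29.81
Umbrella €29.89: other taxable items → 8.5% → €2.54
Hard cider (6-pack) €11.04: beer, wine and spirits → 8% → €0.88
Antacid chews €10.64: over-the-counter medicine → 0% → €0.00
Canned tomatoes €2.77: unprepared food → 3.75% → €0.10
Yo-yo €5.62: toys and games → 9.5% → €0.53
Subtotal = €601.89; tax = €33.86; total due = €635.75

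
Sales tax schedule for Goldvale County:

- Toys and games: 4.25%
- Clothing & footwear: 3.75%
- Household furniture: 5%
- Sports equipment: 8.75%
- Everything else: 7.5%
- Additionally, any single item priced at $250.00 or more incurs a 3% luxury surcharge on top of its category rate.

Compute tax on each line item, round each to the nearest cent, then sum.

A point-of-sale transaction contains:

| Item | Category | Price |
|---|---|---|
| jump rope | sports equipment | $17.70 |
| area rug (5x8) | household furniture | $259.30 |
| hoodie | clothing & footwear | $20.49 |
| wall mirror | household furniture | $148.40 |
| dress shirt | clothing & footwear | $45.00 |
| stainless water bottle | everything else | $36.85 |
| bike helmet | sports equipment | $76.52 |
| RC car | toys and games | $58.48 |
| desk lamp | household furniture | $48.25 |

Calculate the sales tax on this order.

Jump rope $17.70: sports equipment → 8.75% → $1.55
Area rug (5x8) $259.30: household furniture → 5% + 3% surcharge = 8% → $20.74
Hoodie $20.49: clothing & footwear → 3.75% → $0.77
Wall mirror $148.40: household furniture → 5% → $7.42
Dress shirt $45.00: clothing & footwear → 3.75% → $1.69
Stainless water bottle $36.85: everything else → 7.5% → $2.76
Bike helmet $76.52: sports equipment → 8.75% → $6.70
RC car $58.48: toys and games → 4.25% → $2.49
Desk lamp $48.25: household furniture → 5% → $2.41
Total tax = $1.55 + $20.74 + $0.77 + $7.42 + $1.69 + $2.76 + $6.70 + $2.49 + $2.41 = $46.53

$46.53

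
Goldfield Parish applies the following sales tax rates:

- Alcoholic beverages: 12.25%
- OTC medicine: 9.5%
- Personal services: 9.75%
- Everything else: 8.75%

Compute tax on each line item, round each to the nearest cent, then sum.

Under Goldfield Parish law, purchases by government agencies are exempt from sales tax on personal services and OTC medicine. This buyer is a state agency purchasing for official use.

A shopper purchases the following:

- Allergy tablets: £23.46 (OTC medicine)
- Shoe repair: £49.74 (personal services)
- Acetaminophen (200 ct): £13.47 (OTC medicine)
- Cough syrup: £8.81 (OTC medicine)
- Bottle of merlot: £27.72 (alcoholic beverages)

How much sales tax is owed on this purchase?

Allergy tablets £23.46: OTC medicine, buyer-exempt → 0% → £0.00
Shoe repair £49.74: personal services, buyer-exempt → 0% → £0.00
Acetaminophen (200 ct) £13.47: OTC medicine, buyer-exempt → 0% → £0.00
Cough syrup £8.81: OTC medicine, buyer-exempt → 0% → £0.00
Bottle of merlot £27.72: alcoholic beverages → 12.25% → £3.40
Total tax = £3.40

£3.40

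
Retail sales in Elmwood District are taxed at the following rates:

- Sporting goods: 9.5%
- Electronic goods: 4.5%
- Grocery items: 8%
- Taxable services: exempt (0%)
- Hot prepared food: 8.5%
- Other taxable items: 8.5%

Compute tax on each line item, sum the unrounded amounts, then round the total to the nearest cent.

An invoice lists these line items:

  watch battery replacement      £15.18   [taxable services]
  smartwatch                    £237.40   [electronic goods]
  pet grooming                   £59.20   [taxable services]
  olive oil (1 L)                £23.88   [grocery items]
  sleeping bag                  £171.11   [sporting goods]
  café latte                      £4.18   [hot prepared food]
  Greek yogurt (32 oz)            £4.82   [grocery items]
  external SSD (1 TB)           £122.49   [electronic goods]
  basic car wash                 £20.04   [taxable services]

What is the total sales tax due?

£35.10

Watch battery replacement £15.18: taxable services → 0% → £0.00
Smartwatch £237.40: electronic goods → 4.5% → £10.683
Pet grooming £59.20: taxable services → 0% → £0.00
Olive oil (1 L) £23.88: grocery items → 8% → £1.9104
Sleeping bag £171.11: sporting goods → 9.5% → £16.25545
Café latte £4.18: hot prepared food → 8.5% → £0.3553
Greek yogurt (32 oz) £4.82: grocery items → 8% → £0.3856
External SSD (1 TB) £122.49: electronic goods → 4.5% → £5.51205
Basic car wash £20.04: taxable services → 0% → £0.00
Unrounded tax sum = £35.1018 → £35.10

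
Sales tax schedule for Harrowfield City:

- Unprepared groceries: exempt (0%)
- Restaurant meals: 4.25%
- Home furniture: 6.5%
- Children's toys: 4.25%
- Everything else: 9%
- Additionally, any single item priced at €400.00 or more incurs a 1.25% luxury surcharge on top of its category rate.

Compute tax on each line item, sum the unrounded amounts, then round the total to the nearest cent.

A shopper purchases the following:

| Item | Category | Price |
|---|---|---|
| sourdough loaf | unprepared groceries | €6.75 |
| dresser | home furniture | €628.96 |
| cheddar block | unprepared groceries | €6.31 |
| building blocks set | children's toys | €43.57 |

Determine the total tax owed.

Sourdough loaf €6.75: unprepared groceries → 0% → €0.00
Dresser €628.96: home furniture → 6.5% + 1.25% surcharge = 7.75% → €48.7444
Cheddar block €6.31: unprepared groceries → 0% → €0.00
Building blocks set €43.57: children's toys → 4.25% → €1.851725
Unrounded tax sum = €50.596125 → €50.60

€50.60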